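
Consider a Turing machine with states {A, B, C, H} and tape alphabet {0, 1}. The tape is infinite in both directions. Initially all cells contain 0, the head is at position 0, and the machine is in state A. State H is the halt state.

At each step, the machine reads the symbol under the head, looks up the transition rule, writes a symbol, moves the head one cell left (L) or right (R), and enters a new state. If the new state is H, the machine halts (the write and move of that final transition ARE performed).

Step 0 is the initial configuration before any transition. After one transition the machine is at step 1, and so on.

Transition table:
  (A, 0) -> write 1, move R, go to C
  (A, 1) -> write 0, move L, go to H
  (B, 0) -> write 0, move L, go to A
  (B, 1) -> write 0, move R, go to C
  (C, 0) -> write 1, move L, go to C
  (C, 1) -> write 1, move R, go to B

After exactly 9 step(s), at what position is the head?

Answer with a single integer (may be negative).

Answer: 3

Derivation:
Step 1: in state A at pos 0, read 0 -> (A,0)->write 1,move R,goto C. Now: state=C, head=1, tape[-1..2]=0100 (head:   ^)
Step 2: in state C at pos 1, read 0 -> (C,0)->write 1,move L,goto C. Now: state=C, head=0, tape[-1..2]=0110 (head:  ^)
Step 3: in state C at pos 0, read 1 -> (C,1)->write 1,move R,goto B. Now: state=B, head=1, tape[-1..2]=0110 (head:   ^)
Step 4: in state B at pos 1, read 1 -> (B,1)->write 0,move R,goto C. Now: state=C, head=2, tape[-1..3]=01000 (head:    ^)
Step 5: in state C at pos 2, read 0 -> (C,0)->write 1,move L,goto C. Now: state=C, head=1, tape[-1..3]=01010 (head:   ^)
Step 6: in state C at pos 1, read 0 -> (C,0)->write 1,move L,goto C. Now: state=C, head=0, tape[-1..3]=01110 (head:  ^)
Step 7: in state C at pos 0, read 1 -> (C,1)->write 1,move R,goto B. Now: state=B, head=1, tape[-1..3]=01110 (head:   ^)
Step 8: in state B at pos 1, read 1 -> (B,1)->write 0,move R,goto C. Now: state=C, head=2, tape[-1..3]=01010 (head:    ^)
Step 9: in state C at pos 2, read 1 -> (C,1)->write 1,move R,goto B. Now: state=B, head=3, tape[-1..4]=010100 (head:     ^)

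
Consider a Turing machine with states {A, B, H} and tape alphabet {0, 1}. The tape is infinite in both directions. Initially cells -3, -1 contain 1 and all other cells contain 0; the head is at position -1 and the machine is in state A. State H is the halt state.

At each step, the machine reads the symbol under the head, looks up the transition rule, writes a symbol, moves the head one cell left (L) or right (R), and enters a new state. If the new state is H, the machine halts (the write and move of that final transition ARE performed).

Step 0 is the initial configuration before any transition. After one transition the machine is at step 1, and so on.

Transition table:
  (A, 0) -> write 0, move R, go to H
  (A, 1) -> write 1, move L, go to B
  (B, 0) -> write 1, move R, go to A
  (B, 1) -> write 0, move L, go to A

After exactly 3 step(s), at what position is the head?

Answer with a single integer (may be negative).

Answer: -2

Derivation:
Step 1: in state A at pos -1, read 1 -> (A,1)->write 1,move L,goto B. Now: state=B, head=-2, tape[-4..0]=01010 (head:   ^)
Step 2: in state B at pos -2, read 0 -> (B,0)->write 1,move R,goto A. Now: state=A, head=-1, tape[-4..0]=01110 (head:    ^)
Step 3: in state A at pos -1, read 1 -> (A,1)->write 1,move L,goto B. Now: state=B, head=-2, tape[-4..0]=01110 (head:   ^)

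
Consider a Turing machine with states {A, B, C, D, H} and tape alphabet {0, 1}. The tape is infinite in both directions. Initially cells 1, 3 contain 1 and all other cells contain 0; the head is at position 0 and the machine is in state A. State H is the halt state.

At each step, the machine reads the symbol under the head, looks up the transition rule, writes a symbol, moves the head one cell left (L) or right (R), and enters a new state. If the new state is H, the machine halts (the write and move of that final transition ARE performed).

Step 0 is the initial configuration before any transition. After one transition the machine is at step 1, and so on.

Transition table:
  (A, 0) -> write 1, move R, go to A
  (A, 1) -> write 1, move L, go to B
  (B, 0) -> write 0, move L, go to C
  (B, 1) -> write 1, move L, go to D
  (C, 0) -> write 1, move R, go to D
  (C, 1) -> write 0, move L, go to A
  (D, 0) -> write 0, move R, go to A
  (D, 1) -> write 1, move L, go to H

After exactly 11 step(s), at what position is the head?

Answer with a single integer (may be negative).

Answer: -3

Derivation:
Step 1: in state A at pos 0, read 0 -> (A,0)->write 1,move R,goto A. Now: state=A, head=1, tape[-1..4]=011010 (head:   ^)
Step 2: in state A at pos 1, read 1 -> (A,1)->write 1,move L,goto B. Now: state=B, head=0, tape[-1..4]=011010 (head:  ^)
Step 3: in state B at pos 0, read 1 -> (B,1)->write 1,move L,goto D. Now: state=D, head=-1, tape[-2..4]=0011010 (head:  ^)
Step 4: in state D at pos -1, read 0 -> (D,0)->write 0,move R,goto A. Now: state=A, head=0, tape[-2..4]=0011010 (head:   ^)
Step 5: in state A at pos 0, read 1 -> (A,1)->write 1,move L,goto B. Now: state=B, head=-1, tape[-2..4]=0011010 (head:  ^)
Step 6: in state B at pos -1, read 0 -> (B,0)->write 0,move L,goto C. Now: state=C, head=-2, tape[-3..4]=00011010 (head:  ^)
Step 7: in state C at pos -2, read 0 -> (C,0)->write 1,move R,goto D. Now: state=D, head=-1, tape[-3..4]=01011010 (head:   ^)
Step 8: in state D at pos -1, read 0 -> (D,0)->write 0,move R,goto A. Now: state=A, head=0, tape[-3..4]=01011010 (head:    ^)
Step 9: in state A at pos 0, read 1 -> (A,1)->write 1,move L,goto B. Now: state=B, head=-1, tape[-3..4]=01011010 (head:   ^)
Step 10: in state B at pos -1, read 0 -> (B,0)->write 0,move L,goto C. Now: state=C, head=-2, tape[-3..4]=01011010 (head:  ^)
Step 11: in state C at pos -2, read 1 -> (C,1)->write 0,move L,goto A. Now: state=A, head=-3, tape[-4..4]=000011010 (head:  ^)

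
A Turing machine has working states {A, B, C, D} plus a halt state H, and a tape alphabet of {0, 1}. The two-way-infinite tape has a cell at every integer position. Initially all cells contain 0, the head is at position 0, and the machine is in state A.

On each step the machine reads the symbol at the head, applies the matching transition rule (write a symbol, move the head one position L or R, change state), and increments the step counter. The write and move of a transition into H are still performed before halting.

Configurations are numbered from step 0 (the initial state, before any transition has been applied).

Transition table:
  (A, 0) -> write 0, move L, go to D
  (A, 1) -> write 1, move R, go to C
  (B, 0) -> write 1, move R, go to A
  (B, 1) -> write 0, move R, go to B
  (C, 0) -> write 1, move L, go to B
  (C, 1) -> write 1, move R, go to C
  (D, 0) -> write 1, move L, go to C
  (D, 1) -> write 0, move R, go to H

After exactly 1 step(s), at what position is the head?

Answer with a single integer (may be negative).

Answer: -1

Derivation:
Step 1: in state A at pos 0, read 0 -> (A,0)->write 0,move L,goto D. Now: state=D, head=-1, tape[-2..1]=0000 (head:  ^)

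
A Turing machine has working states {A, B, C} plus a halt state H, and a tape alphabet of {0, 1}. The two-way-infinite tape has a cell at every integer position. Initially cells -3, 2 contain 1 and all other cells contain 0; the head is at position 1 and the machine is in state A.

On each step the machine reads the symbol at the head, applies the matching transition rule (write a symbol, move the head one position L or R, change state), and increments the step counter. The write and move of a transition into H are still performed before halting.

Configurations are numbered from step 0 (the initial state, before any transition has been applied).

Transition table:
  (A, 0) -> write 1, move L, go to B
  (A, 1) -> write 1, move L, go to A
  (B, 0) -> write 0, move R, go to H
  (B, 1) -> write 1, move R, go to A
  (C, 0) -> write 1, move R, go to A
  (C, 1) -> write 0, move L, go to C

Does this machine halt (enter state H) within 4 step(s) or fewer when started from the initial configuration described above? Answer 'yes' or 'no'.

Step 1: in state A at pos 1, read 0 -> (A,0)->write 1,move L,goto B. Now: state=B, head=0, tape[-4..3]=01000110 (head:     ^)
Step 2: in state B at pos 0, read 0 -> (B,0)->write 0,move R,goto H. Now: state=H, head=1, tape[-4..3]=01000110 (head:      ^)
State H reached at step 2; 2 <= 4 -> yes

Answer: yes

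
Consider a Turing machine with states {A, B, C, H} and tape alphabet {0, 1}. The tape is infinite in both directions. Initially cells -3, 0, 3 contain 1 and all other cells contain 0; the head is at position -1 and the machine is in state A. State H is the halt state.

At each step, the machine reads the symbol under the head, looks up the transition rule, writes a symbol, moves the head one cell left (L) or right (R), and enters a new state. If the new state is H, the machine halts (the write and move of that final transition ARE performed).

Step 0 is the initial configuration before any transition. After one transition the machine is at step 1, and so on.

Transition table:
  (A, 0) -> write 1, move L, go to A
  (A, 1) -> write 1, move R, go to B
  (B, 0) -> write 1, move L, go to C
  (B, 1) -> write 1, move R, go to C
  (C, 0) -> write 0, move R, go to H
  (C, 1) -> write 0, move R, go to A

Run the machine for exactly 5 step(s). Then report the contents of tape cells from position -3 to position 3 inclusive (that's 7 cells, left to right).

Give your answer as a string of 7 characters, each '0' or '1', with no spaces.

Answer: 1101001

Derivation:
Step 1: in state A at pos -1, read 0 -> (A,0)->write 1,move L,goto A. Now: state=A, head=-2, tape[-4..4]=010110010 (head:   ^)
Step 2: in state A at pos -2, read 0 -> (A,0)->write 1,move L,goto A. Now: state=A, head=-3, tape[-4..4]=011110010 (head:  ^)
Step 3: in state A at pos -3, read 1 -> (A,1)->write 1,move R,goto B. Now: state=B, head=-2, tape[-4..4]=011110010 (head:   ^)
Step 4: in state B at pos -2, read 1 -> (B,1)->write 1,move R,goto C. Now: state=C, head=-1, tape[-4..4]=011110010 (head:    ^)
Step 5: in state C at pos -1, read 1 -> (C,1)->write 0,move R,goto A. Now: state=A, head=0, tape[-4..4]=011010010 (head:     ^)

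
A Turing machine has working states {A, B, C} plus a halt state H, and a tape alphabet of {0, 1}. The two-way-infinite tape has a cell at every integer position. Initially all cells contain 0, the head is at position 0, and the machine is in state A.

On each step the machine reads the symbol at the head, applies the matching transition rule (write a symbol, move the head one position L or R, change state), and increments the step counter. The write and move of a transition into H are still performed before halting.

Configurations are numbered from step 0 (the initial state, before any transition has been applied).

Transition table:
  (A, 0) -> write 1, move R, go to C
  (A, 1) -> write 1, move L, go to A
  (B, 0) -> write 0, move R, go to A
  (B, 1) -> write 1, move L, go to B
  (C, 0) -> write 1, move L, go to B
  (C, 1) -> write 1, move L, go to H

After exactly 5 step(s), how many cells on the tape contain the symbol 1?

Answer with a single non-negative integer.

Step 1: in state A at pos 0, read 0 -> (A,0)->write 1,move R,goto C. Now: state=C, head=1, tape[-1..2]=0100 (head:   ^)
Step 2: in state C at pos 1, read 0 -> (C,0)->write 1,move L,goto B. Now: state=B, head=0, tape[-1..2]=0110 (head:  ^)
Step 3: in state B at pos 0, read 1 -> (B,1)->write 1,move L,goto B. Now: state=B, head=-1, tape[-2..2]=00110 (head:  ^)
Step 4: in state B at pos -1, read 0 -> (B,0)->write 0,move R,goto A. Now: state=A, head=0, tape[-2..2]=00110 (head:   ^)
Step 5: in state A at pos 0, read 1 -> (A,1)->write 1,move L,goto A. Now: state=A, head=-1, tape[-2..2]=00110 (head:  ^)
Cells containing 1 after step 5: {0, 1} -> 2 cell(s)

Answer: 2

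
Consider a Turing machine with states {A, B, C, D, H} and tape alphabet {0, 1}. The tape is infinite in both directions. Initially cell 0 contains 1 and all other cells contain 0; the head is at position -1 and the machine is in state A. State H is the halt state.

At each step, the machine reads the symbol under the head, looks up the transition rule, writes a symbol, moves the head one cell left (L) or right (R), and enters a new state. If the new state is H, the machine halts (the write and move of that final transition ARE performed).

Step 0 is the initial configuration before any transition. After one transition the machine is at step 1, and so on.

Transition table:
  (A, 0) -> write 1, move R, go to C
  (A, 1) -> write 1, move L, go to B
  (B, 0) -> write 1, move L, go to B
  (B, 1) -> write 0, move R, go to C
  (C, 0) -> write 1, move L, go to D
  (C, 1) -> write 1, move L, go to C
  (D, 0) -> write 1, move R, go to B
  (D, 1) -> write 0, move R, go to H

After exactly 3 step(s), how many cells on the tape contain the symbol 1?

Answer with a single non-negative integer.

Step 1: in state A at pos -1, read 0 -> (A,0)->write 1,move R,goto C. Now: state=C, head=0, tape[-2..1]=0110 (head:   ^)
Step 2: in state C at pos 0, read 1 -> (C,1)->write 1,move L,goto C. Now: state=C, head=-1, tape[-2..1]=0110 (head:  ^)
Step 3: in state C at pos -1, read 1 -> (C,1)->write 1,move L,goto C. Now: state=C, head=-2, tape[-3..1]=00110 (head:  ^)
Cells containing 1 after step 3: {-1, 0} -> 2 cell(s)

Answer: 2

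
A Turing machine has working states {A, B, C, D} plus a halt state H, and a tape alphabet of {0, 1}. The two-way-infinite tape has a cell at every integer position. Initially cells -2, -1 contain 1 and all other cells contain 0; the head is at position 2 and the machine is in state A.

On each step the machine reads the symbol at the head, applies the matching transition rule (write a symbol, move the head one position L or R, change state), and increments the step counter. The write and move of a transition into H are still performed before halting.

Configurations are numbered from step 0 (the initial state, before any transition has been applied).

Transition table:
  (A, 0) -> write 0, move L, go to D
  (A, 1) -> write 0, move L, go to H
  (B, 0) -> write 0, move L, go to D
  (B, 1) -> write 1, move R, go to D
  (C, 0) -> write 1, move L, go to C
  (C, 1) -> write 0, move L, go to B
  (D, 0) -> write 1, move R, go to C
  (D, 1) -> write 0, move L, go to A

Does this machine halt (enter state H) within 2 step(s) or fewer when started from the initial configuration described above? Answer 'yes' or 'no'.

Step 1: in state A at pos 2, read 0 -> (A,0)->write 0,move L,goto D. Now: state=D, head=1, tape[-3..3]=0110000 (head:     ^)
Step 2: in state D at pos 1, read 0 -> (D,0)->write 1,move R,goto C. Now: state=C, head=2, tape[-3..3]=0110100 (head:      ^)
After 2 step(s): state = C (not H) -> not halted within 2 -> no

Answer: no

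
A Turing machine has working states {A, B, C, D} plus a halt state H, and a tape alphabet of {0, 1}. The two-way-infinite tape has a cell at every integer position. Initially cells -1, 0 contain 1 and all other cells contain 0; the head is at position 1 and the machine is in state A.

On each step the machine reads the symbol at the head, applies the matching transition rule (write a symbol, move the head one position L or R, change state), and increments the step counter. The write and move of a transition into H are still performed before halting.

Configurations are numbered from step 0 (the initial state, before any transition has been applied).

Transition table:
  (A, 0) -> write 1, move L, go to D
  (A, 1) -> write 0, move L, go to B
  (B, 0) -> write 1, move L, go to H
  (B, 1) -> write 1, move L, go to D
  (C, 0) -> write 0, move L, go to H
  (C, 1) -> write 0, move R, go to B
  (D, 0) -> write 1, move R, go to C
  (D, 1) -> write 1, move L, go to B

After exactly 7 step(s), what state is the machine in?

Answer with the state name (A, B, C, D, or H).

Answer: C

Derivation:
Step 1: in state A at pos 1, read 0 -> (A,0)->write 1,move L,goto D. Now: state=D, head=0, tape[-2..2]=01110 (head:   ^)
Step 2: in state D at pos 0, read 1 -> (D,1)->write 1,move L,goto B. Now: state=B, head=-1, tape[-2..2]=01110 (head:  ^)
Step 3: in state B at pos -1, read 1 -> (B,1)->write 1,move L,goto D. Now: state=D, head=-2, tape[-3..2]=001110 (head:  ^)
Step 4: in state D at pos -2, read 0 -> (D,0)->write 1,move R,goto C. Now: state=C, head=-1, tape[-3..2]=011110 (head:   ^)
Step 5: in state C at pos -1, read 1 -> (C,1)->write 0,move R,goto B. Now: state=B, head=0, tape[-3..2]=010110 (head:    ^)
Step 6: in state B at pos 0, read 1 -> (B,1)->write 1,move L,goto D. Now: state=D, head=-1, tape[-3..2]=010110 (head:   ^)
Step 7: in state D at pos -1, read 0 -> (D,0)->write 1,move R,goto C. Now: state=C, head=0, tape[-3..2]=011110 (head:    ^)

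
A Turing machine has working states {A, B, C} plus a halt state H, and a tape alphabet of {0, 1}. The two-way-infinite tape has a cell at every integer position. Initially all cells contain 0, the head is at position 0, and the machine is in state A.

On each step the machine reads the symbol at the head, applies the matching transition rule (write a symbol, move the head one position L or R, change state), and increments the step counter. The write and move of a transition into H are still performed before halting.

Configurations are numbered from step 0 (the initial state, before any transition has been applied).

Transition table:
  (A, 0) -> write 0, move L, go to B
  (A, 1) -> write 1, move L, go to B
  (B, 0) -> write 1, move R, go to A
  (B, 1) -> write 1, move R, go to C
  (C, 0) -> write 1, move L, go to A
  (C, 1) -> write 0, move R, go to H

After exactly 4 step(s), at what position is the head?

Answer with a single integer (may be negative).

Answer: 0

Derivation:
Step 1: in state A at pos 0, read 0 -> (A,0)->write 0,move L,goto B. Now: state=B, head=-1, tape[-2..1]=0000 (head:  ^)
Step 2: in state B at pos -1, read 0 -> (B,0)->write 1,move R,goto A. Now: state=A, head=0, tape[-2..1]=0100 (head:   ^)
Step 3: in state A at pos 0, read 0 -> (A,0)->write 0,move L,goto B. Now: state=B, head=-1, tape[-2..1]=0100 (head:  ^)
Step 4: in state B at pos -1, read 1 -> (B,1)->write 1,move R,goto C. Now: state=C, head=0, tape[-2..1]=0100 (head:   ^)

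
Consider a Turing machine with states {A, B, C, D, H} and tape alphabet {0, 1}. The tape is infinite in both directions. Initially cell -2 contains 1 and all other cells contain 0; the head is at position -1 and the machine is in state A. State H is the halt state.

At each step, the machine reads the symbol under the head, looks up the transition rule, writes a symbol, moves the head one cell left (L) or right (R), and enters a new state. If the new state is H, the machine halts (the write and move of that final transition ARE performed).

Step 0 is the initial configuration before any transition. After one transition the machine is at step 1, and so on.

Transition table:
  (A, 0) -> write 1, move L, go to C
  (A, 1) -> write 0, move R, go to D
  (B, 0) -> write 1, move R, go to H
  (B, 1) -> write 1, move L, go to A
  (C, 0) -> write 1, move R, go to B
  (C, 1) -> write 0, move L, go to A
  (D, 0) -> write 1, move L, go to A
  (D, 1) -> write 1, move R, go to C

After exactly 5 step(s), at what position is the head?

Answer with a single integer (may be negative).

Answer: -4

Derivation:
Step 1: in state A at pos -1, read 0 -> (A,0)->write 1,move L,goto C. Now: state=C, head=-2, tape[-3..0]=0110 (head:  ^)
Step 2: in state C at pos -2, read 1 -> (C,1)->write 0,move L,goto A. Now: state=A, head=-3, tape[-4..0]=00010 (head:  ^)
Step 3: in state A at pos -3, read 0 -> (A,0)->write 1,move L,goto C. Now: state=C, head=-4, tape[-5..0]=001010 (head:  ^)
Step 4: in state C at pos -4, read 0 -> (C,0)->write 1,move R,goto B. Now: state=B, head=-3, tape[-5..0]=011010 (head:   ^)
Step 5: in state B at pos -3, read 1 -> (B,1)->write 1,move L,goto A. Now: state=A, head=-4, tape[-5..0]=011010 (head:  ^)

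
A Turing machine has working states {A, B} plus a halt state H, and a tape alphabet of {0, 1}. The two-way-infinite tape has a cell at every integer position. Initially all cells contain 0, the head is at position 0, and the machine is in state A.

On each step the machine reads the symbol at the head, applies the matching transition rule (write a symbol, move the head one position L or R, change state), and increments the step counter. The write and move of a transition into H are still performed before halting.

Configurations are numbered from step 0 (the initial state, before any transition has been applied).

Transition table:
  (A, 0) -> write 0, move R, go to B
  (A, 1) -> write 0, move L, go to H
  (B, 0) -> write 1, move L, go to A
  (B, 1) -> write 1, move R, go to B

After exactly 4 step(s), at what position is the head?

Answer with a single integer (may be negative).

Answer: 2

Derivation:
Step 1: in state A at pos 0, read 0 -> (A,0)->write 0,move R,goto B. Now: state=B, head=1, tape[-1..2]=0000 (head:   ^)
Step 2: in state B at pos 1, read 0 -> (B,0)->write 1,move L,goto A. Now: state=A, head=0, tape[-1..2]=0010 (head:  ^)
Step 3: in state A at pos 0, read 0 -> (A,0)->write 0,move R,goto B. Now: state=B, head=1, tape[-1..2]=0010 (head:   ^)
Step 4: in state B at pos 1, read 1 -> (B,1)->write 1,move R,goto B. Now: state=B, head=2, tape[-1..3]=00100 (head:    ^)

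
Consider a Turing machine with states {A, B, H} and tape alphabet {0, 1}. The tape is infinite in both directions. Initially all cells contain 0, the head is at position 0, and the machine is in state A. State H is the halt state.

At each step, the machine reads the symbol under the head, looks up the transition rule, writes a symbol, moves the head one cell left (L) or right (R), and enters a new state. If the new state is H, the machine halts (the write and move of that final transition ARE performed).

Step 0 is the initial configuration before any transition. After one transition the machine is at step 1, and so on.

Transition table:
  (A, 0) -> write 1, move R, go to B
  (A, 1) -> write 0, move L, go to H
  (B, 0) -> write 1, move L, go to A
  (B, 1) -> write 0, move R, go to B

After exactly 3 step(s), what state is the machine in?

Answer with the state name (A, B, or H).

Answer: H

Derivation:
Step 1: in state A at pos 0, read 0 -> (A,0)->write 1,move R,goto B. Now: state=B, head=1, tape[-1..2]=0100 (head:   ^)
Step 2: in state B at pos 1, read 0 -> (B,0)->write 1,move L,goto A. Now: state=A, head=0, tape[-1..2]=0110 (head:  ^)
Step 3: in state A at pos 0, read 1 -> (A,1)->write 0,move L,goto H. Now: state=H, head=-1, tape[-2..2]=00010 (head:  ^)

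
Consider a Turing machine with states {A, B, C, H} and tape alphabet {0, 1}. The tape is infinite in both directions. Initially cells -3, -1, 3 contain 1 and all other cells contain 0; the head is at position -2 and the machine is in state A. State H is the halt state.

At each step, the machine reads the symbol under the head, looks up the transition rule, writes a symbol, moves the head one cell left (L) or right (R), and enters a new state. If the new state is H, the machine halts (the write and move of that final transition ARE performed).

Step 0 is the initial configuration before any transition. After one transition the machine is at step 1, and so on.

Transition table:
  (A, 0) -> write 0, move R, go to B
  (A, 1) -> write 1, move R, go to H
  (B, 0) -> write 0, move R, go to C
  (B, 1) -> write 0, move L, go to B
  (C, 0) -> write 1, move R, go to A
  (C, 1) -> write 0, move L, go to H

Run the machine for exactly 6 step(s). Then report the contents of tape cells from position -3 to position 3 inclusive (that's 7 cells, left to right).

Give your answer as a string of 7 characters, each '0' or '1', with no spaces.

Answer: 1010001

Derivation:
Step 1: in state A at pos -2, read 0 -> (A,0)->write 0,move R,goto B. Now: state=B, head=-1, tape[-4..4]=010100010 (head:    ^)
Step 2: in state B at pos -1, read 1 -> (B,1)->write 0,move L,goto B. Now: state=B, head=-2, tape[-4..4]=010000010 (head:   ^)
Step 3: in state B at pos -2, read 0 -> (B,0)->write 0,move R,goto C. Now: state=C, head=-1, tape[-4..4]=010000010 (head:    ^)
Step 4: in state C at pos -1, read 0 -> (C,0)->write 1,move R,goto A. Now: state=A, head=0, tape[-4..4]=010100010 (head:     ^)
Step 5: in state A at pos 0, read 0 -> (A,0)->write 0,move R,goto B. Now: state=B, head=1, tape[-4..4]=010100010 (head:      ^)
Step 6: in state B at pos 1, read 0 -> (B,0)->write 0,move R,goto C. Now: state=C, head=2, tape[-4..4]=010100010 (head:       ^)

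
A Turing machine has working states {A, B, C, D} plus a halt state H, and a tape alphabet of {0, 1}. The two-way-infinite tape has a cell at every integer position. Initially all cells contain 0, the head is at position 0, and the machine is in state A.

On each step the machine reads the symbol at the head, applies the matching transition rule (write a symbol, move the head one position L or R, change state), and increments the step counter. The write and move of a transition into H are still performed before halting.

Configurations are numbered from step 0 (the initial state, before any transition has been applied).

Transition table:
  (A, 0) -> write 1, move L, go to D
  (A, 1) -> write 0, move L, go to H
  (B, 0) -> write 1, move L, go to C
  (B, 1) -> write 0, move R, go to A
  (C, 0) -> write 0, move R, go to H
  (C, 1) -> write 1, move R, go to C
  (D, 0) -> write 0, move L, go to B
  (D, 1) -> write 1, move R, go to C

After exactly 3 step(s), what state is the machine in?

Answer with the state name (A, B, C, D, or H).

Answer: C

Derivation:
Step 1: in state A at pos 0, read 0 -> (A,0)->write 1,move L,goto D. Now: state=D, head=-1, tape[-2..1]=0010 (head:  ^)
Step 2: in state D at pos -1, read 0 -> (D,0)->write 0,move L,goto B. Now: state=B, head=-2, tape[-3..1]=00010 (head:  ^)
Step 3: in state B at pos -2, read 0 -> (B,0)->write 1,move L,goto C. Now: state=C, head=-3, tape[-4..1]=001010 (head:  ^)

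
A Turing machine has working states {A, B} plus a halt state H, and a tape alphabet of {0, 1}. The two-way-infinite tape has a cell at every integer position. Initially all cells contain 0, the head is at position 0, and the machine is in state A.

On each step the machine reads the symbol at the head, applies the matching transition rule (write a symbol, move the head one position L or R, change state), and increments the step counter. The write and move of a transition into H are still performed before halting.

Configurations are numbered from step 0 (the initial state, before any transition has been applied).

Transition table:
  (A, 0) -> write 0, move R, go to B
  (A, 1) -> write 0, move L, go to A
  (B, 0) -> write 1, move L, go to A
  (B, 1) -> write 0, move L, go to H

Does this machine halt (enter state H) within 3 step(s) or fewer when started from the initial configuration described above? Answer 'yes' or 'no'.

Step 1: in state A at pos 0, read 0 -> (A,0)->write 0,move R,goto B. Now: state=B, head=1, tape[-1..2]=0000 (head:   ^)
Step 2: in state B at pos 1, read 0 -> (B,0)->write 1,move L,goto A. Now: state=A, head=0, tape[-1..2]=0010 (head:  ^)
Step 3: in state A at pos 0, read 0 -> (A,0)->write 0,move R,goto B. Now: state=B, head=1, tape[-1..2]=0010 (head:   ^)
After 3 step(s): state = B (not H) -> not halted within 3 -> no

Answer: no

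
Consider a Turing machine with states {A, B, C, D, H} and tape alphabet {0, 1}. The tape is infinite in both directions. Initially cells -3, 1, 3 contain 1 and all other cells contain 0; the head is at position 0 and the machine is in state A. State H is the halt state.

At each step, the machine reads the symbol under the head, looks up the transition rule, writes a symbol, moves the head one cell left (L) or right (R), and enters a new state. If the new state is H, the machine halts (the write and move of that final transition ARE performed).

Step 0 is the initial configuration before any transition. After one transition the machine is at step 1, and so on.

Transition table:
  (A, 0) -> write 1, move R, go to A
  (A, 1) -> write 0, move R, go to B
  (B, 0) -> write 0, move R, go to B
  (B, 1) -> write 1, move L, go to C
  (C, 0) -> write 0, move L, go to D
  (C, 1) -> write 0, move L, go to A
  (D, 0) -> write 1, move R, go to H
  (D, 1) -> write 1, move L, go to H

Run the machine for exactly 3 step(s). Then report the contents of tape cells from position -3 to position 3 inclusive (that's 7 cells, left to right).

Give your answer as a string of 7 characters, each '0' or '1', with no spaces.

Answer: 1001001

Derivation:
Step 1: in state A at pos 0, read 0 -> (A,0)->write 1,move R,goto A. Now: state=A, head=1, tape[-4..4]=010011010 (head:      ^)
Step 2: in state A at pos 1, read 1 -> (A,1)->write 0,move R,goto B. Now: state=B, head=2, tape[-4..4]=010010010 (head:       ^)
Step 3: in state B at pos 2, read 0 -> (B,0)->write 0,move R,goto B. Now: state=B, head=3, tape[-4..4]=010010010 (head:        ^)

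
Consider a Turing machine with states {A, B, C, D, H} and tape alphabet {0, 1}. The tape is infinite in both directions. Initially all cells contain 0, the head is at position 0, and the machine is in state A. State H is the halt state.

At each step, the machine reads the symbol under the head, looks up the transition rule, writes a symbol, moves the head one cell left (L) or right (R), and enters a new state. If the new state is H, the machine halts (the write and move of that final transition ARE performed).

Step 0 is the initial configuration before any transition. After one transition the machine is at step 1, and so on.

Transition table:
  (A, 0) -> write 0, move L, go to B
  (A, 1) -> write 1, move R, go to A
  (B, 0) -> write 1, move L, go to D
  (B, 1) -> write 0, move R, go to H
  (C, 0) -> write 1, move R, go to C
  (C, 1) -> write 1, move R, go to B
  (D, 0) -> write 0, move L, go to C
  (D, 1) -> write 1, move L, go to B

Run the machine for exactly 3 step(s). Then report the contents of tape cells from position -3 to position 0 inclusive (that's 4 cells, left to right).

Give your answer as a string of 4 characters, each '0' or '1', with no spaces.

Step 1: in state A at pos 0, read 0 -> (A,0)->write 0,move L,goto B. Now: state=B, head=-1, tape[-2..1]=0000 (head:  ^)
Step 2: in state B at pos -1, read 0 -> (B,0)->write 1,move L,goto D. Now: state=D, head=-2, tape[-3..1]=00100 (head:  ^)
Step 3: in state D at pos -2, read 0 -> (D,0)->write 0,move L,goto C. Now: state=C, head=-3, tape[-4..1]=000100 (head:  ^)

Answer: 0010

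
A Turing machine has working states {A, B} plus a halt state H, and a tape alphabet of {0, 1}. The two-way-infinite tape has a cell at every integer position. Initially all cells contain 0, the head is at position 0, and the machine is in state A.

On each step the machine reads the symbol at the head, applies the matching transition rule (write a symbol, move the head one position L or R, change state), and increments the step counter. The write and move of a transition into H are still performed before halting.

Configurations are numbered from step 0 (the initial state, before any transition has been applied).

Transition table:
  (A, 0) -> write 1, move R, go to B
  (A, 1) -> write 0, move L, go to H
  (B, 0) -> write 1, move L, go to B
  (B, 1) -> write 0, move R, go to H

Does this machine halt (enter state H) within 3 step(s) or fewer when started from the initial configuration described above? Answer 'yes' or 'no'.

Answer: yes

Derivation:
Step 1: in state A at pos 0, read 0 -> (A,0)->write 1,move R,goto B. Now: state=B, head=1, tape[-1..2]=0100 (head:   ^)
Step 2: in state B at pos 1, read 0 -> (B,0)->write 1,move L,goto B. Now: state=B, head=0, tape[-1..2]=0110 (head:  ^)
Step 3: in state B at pos 0, read 1 -> (B,1)->write 0,move R,goto H. Now: state=H, head=1, tape[-1..2]=0010 (head:   ^)
State H reached at step 3; 3 <= 3 -> yes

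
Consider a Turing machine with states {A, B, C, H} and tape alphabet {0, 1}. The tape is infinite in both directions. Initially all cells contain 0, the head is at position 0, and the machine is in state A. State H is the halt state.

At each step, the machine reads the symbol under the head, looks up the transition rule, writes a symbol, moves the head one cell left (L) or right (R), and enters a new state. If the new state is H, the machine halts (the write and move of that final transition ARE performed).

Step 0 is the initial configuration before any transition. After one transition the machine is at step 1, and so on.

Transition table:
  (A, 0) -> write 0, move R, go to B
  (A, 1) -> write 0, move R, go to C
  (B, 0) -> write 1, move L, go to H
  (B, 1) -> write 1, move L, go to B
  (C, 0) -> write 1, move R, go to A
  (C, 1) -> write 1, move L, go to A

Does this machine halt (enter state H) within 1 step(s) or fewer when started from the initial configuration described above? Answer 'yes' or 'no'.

Step 1: in state A at pos 0, read 0 -> (A,0)->write 0,move R,goto B. Now: state=B, head=1, tape[-1..2]=0000 (head:   ^)
After 1 step(s): state = B (not H) -> not halted within 1 -> no

Answer: no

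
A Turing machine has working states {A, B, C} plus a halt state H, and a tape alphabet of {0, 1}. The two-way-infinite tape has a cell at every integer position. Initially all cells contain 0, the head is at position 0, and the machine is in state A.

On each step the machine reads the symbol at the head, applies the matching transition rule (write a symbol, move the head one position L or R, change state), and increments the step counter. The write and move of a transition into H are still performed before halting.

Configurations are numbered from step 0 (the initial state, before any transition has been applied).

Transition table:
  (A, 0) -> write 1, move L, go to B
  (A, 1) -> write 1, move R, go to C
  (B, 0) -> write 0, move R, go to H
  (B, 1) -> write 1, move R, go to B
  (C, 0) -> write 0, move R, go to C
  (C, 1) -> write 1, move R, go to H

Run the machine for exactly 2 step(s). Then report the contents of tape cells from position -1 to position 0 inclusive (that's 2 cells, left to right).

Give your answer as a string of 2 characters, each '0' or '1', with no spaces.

Step 1: in state A at pos 0, read 0 -> (A,0)->write 1,move L,goto B. Now: state=B, head=-1, tape[-2..1]=0010 (head:  ^)
Step 2: in state B at pos -1, read 0 -> (B,0)->write 0,move R,goto H. Now: state=H, head=0, tape[-2..1]=0010 (head:   ^)

Answer: 01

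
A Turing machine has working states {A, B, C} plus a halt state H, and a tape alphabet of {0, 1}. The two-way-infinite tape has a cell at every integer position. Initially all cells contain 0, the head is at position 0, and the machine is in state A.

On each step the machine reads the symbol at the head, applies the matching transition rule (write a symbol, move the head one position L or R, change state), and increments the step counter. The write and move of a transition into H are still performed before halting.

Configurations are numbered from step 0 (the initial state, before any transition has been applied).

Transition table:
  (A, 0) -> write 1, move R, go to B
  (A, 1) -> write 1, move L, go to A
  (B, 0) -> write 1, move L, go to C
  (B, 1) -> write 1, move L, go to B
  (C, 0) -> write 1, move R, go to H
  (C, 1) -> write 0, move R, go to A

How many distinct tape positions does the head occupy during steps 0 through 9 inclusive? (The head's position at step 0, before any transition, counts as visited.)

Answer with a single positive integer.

Answer: 4

Derivation:
Step 1: in state A at pos 0, read 0 -> (A,0)->write 1,move R,goto B. Now: state=B, head=1, tape[-1..2]=0100 (head:   ^)
Step 2: in state B at pos 1, read 0 -> (B,0)->write 1,move L,goto C. Now: state=C, head=0, tape[-1..2]=0110 (head:  ^)
Step 3: in state C at pos 0, read 1 -> (C,1)->write 0,move R,goto A. Now: state=A, head=1, tape[-1..2]=0010 (head:   ^)
Step 4: in state A at pos 1, read 1 -> (A,1)->write 1,move L,goto A. Now: state=A, head=0, tape[-1..2]=0010 (head:  ^)
Step 5: in state A at pos 0, read 0 -> (A,0)->write 1,move R,goto B. Now: state=B, head=1, tape[-1..2]=0110 (head:   ^)
Step 6: in state B at pos 1, read 1 -> (B,1)->write 1,move L,goto B. Now: state=B, head=0, tape[-1..2]=0110 (head:  ^)
Step 7: in state B at pos 0, read 1 -> (B,1)->write 1,move L,goto B. Now: state=B, head=-1, tape[-2..2]=00110 (head:  ^)
Step 8: in state B at pos -1, read 0 -> (B,0)->write 1,move L,goto C. Now: state=C, head=-2, tape[-3..2]=001110 (head:  ^)
Step 9: in state C at pos -2, read 0 -> (C,0)->write 1,move R,goto H. Now: state=H, head=-1, tape[-3..2]=011110 (head:   ^)
Head positions at steps 0..9: starting at 0, distinct positions visited = {-2, -1, 0, 1} -> 4 position(s)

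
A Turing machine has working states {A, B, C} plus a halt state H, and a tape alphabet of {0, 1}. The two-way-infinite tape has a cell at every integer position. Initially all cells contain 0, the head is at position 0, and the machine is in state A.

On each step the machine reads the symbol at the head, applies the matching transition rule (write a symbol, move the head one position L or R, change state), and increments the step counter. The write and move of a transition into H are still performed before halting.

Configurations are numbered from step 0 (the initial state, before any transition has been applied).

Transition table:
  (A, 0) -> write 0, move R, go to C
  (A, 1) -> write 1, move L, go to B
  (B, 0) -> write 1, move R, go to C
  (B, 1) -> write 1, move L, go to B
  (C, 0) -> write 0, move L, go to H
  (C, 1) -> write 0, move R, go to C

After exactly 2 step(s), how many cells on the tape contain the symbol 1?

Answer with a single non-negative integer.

Answer: 0

Derivation:
Step 1: in state A at pos 0, read 0 -> (A,0)->write 0,move R,goto C. Now: state=C, head=1, tape[-1..2]=0000 (head:   ^)
Step 2: in state C at pos 1, read 0 -> (C,0)->write 0,move L,goto H. Now: state=H, head=0, tape[-1..2]=0000 (head:  ^)
No cell contains 1 after step 2 -> 0 cell(s)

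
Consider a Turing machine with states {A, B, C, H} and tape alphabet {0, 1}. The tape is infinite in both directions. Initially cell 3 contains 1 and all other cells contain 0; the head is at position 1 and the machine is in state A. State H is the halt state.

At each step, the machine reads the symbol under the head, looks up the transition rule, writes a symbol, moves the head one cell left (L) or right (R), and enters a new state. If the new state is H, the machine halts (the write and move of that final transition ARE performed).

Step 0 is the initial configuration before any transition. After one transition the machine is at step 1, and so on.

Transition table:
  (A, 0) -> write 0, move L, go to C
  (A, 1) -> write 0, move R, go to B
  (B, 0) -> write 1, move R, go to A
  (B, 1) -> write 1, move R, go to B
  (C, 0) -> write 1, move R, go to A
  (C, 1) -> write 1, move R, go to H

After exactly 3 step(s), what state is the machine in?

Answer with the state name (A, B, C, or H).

Answer: C

Derivation:
Step 1: in state A at pos 1, read 0 -> (A,0)->write 0,move L,goto C. Now: state=C, head=0, tape[-1..4]=000010 (head:  ^)
Step 2: in state C at pos 0, read 0 -> (C,0)->write 1,move R,goto A. Now: state=A, head=1, tape[-1..4]=010010 (head:   ^)
Step 3: in state A at pos 1, read 0 -> (A,0)->write 0,move L,goto C. Now: state=C, head=0, tape[-1..4]=010010 (head:  ^)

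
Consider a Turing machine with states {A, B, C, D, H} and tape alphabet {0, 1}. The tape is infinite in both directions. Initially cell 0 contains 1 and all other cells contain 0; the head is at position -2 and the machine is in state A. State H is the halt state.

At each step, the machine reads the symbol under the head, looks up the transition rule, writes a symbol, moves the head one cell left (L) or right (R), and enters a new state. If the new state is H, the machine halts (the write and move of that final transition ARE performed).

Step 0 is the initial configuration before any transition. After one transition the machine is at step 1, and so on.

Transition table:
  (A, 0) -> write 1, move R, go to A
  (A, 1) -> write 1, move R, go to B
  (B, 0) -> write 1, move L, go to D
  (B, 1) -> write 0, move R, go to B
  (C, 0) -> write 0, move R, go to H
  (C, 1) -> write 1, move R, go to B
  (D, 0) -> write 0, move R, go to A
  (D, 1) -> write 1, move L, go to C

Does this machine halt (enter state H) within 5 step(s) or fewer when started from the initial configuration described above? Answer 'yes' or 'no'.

Answer: no

Derivation:
Step 1: in state A at pos -2, read 0 -> (A,0)->write 1,move R,goto A. Now: state=A, head=-1, tape[-3..1]=01010 (head:   ^)
Step 2: in state A at pos -1, read 0 -> (A,0)->write 1,move R,goto A. Now: state=A, head=0, tape[-3..1]=01110 (head:    ^)
Step 3: in state A at pos 0, read 1 -> (A,1)->write 1,move R,goto B. Now: state=B, head=1, tape[-3..2]=011100 (head:     ^)
Step 4: in state B at pos 1, read 0 -> (B,0)->write 1,move L,goto D. Now: state=D, head=0, tape[-3..2]=011110 (head:    ^)
Step 5: in state D at pos 0, read 1 -> (D,1)->write 1,move L,goto C. Now: state=C, head=-1, tape[-3..2]=011110 (head:   ^)
After 5 step(s): state = C (not H) -> not halted within 5 -> no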